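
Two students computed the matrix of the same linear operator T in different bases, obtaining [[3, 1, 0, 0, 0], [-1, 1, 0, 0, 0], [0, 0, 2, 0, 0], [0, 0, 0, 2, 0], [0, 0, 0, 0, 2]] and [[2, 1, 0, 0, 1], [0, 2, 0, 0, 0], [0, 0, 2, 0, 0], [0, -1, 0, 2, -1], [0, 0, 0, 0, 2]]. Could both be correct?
Two matrices over a field are similar if and only if they have the same invariant factors.

Both A and B have characteristic polynomial (x - 2)^5 and minimal polynomial (x - 2)^2. Computing further, both have invariant factors x - 2, x - 2, x - 2, (x - 2)^2. Hence A and B are similar.

Yes.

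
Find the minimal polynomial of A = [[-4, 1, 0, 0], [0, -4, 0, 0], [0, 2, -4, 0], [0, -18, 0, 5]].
The characteristic polynomial factors as (x - 5)(x + 4)^3. The minimal polynomial is ∏(x - λ)^{k_λ} where k_λ is the size of the largest Jordan block at λ.

For λ = -4: rank(A + 4I) = 2, and the largest Jordan block has size 2 (the smallest k with rank((A + 4I)^k) = rank((A + 4I)^(k+1))).
For λ = 5: rank(A - 5I) = 3, and the largest Jordan block has size 1 (the smallest k with rank((A - 5I)^k) = rank((A - 5I)^(k+1))).

So m_A(x) = (x - 5)(x + 4)^2.

m_A(x) = (x - 5)(x + 4)^2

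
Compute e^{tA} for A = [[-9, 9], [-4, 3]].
e^{tA} = [[(1 - 6*t)*e^{-3*t}, 9*t*e^{-3*t}], [-4*t*e^{-3*t}, (6*t + 1)*e^{-3*t}]]

A has Jordan form J = [[-3, 1], [0, -3]] with A = PJP^{-1}, so e^{tA} = P e^{tJ} P^{-1}.

For a Jordan block J_k(λ), e^{tJ_k(λ)} = e^{λt} · (I + tN + t^2 N^2/2! + ... + t^{k-1} N^{k-1}/(k-1)!) where N is the nilpotent superdiagonal part.

Assembling the blocks and conjugating back gives the entries of e^{tA} as shown above.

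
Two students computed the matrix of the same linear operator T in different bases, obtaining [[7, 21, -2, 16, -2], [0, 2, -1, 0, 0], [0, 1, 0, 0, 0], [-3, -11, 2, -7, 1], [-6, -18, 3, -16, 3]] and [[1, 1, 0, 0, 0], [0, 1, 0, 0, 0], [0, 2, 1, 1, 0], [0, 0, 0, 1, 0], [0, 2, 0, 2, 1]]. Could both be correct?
Both have characteristic polynomial (x - 1)^5, but the minimal polynomial of A is (x - 1)^3 while the minimal polynomial of B is (x - 1)^2. The minimal polynomial is a similarity invariant, so A and B are not similar.

No.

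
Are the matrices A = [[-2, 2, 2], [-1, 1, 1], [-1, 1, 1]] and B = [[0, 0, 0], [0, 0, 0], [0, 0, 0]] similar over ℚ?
No.

Both have characteristic polynomial x^3, but the minimal polynomial of A is x^2 while the minimal polynomial of B is x. The minimal polynomial is a similarity invariant, so A and B are not similar.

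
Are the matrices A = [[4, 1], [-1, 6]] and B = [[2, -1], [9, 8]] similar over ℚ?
Yes.

Two matrices over a field are similar if and only if they have the same invariant factors.

Both A and B have characteristic polynomial (x - 5)^2 and minimal polynomial (x - 5)^2. Computing further, both have invariant factors (x - 5)^2. Hence A and B are similar.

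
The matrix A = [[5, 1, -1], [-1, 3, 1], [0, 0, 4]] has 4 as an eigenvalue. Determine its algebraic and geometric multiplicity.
algebraic multiplicity 3, geometric multiplicity 2

The characteristic polynomial is (x - 4)^3, so the factor x - 4 appears with exponent 3: the algebraic multiplicity is 3.

rank(A - 4I) = 1, so the eigenspace has dimension 3 - 1 = 2: the geometric multiplicity is 2.

Since 2 < 3, A is not diagonalizable.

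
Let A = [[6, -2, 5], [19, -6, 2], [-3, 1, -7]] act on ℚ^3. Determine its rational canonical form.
R = [[0, 0, -9], [1, 0, -15], [0, 1, -7]]

The invariant factors of A (the non-unit diagonal entries of the Smith normal form of xI - A over ℚ[x]) are (x + 1)(x + 3)^2, each dividing the next. The characteristic polynomial is their product, (x + 1)(x + 3)^2.

The rational canonical form is the block-diagonal matrix of companion matrices C(f_i):
R = [[0, 0, -9], [1, 0, -15], [0, 1, -7]].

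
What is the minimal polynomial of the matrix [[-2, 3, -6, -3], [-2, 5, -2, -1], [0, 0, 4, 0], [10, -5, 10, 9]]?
The characteristic polynomial factors as (x - 4)^4. The minimal polynomial is ∏(x - λ)^{k_λ} where k_λ is the size of the largest Jordan block at λ.

For λ = 4: rank(A - 4I) = 1, and the largest Jordan block has size 2 (the smallest k with rank((A - 4I)^k) = rank((A - 4I)^(k+1))).

So m_A(x) = (x - 4)^2.

m_A(x) = (x - 4)^2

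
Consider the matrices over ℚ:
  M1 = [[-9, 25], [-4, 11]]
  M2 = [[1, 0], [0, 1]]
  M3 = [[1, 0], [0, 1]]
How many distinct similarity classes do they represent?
Characteristic polynomials: χ_{M1} = (x - 1)^2, χ_{M2} = (x - 1)^2, χ_{M3} = (x - 1)^2.

{M1}: invariant factors (x - 1)^2.

{M2, M3}: invariant factors x - 1, x - 1.

Matrices are similar if and only if their invariant-factor lists agree; the partition into similarity classes is {M1}, {M2, M3}.

2 classes: {M1}, {M2, M3}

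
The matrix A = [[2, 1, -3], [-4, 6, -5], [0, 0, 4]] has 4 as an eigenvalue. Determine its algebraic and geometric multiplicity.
The characteristic polynomial is (x - 4)^3, so the factor x - 4 appears with exponent 3: the algebraic multiplicity is 3.

rank(A - 4I) = 2, so the eigenspace has dimension 3 - 2 = 1: the geometric multiplicity is 1.

Since 1 < 3, A is not diagonalizable.

algebraic multiplicity 3, geometric multiplicity 1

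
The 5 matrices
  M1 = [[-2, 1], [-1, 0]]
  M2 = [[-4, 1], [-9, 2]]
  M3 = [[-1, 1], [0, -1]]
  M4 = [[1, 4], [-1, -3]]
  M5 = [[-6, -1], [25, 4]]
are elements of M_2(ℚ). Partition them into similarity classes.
Characteristic polynomials: χ_{M1} = (x + 1)^2, χ_{M2} = (x + 1)^2, χ_{M3} = (x + 1)^2, χ_{M4} = (x + 1)^2, χ_{M5} = (x + 1)^2.

{M1, M2, M3, M4, M5}: invariant factors (x + 1)^2.

Matrices are similar if and only if their invariant-factor lists agree; the partition into similarity classes is {M1, M2, M3, M4, M5}.

1 class: {M1, M2, M3, M4, M5}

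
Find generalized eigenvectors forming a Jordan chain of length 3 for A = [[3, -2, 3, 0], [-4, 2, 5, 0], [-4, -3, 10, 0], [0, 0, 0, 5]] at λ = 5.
We seek v_1 ∈ ker((A - 5I)^3) \ ker((A - 5I)^2), then set v_{i+1} = (A - 5I) v_i.

One such chain is v_1 = [[-1, 1, 0, -2]]^T, v_2 = [[0, 1, 1, 0]]^T, v_3 = [[1, 2, 2, 0]]^T. Check: (A - 5I) v_3 = [[0, 0, 0, 0]]^T = 0.

v_1 = [[-1, 1, 0, -2]]^T, v_2 = [[0, 1, 1, 0]]^T, v_3 = [[1, 2, 2, 0]]^T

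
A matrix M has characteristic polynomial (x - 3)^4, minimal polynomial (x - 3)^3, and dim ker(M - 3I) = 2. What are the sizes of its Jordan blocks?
λ = 3: algebraic multiplicity 4 (exponent in χ_M), largest block size 3 (exponent in m_M), 2 blocks (geometric multiplicity). These force block sizes [3, 1].

Jordan blocks: (3, 3), (3, 1)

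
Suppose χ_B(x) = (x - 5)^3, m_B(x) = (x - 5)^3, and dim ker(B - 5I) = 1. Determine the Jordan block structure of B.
Jordan blocks: (5, 3)

λ = 5: algebraic multiplicity 3 (exponent in χ_B), largest block size 3 (exponent in m_B), 1 block (geometric multiplicity). This forces block sizes [3].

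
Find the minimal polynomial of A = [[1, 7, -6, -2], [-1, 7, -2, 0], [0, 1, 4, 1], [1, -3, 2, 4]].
The characteristic polynomial factors as (x - 4)^4. The minimal polynomial is ∏(x - λ)^{k_λ} where k_λ is the size of the largest Jordan block at λ.

For λ = 4: rank(A - 4I) = 2, and the largest Jordan block has size 2 (the smallest k with rank((A - 4I)^k) = rank((A - 4I)^(k+1))).

So m_A(x) = (x - 4)^2.

m_A(x) = (x - 4)^2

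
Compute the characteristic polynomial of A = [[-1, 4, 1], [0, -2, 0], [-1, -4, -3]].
χ_A(x) = (x + 2)^3

xI - A = [[x + 1, -4, -1], [0, x + 2, 0], [1, 4, x + 3]].

Expanding det(xI - A) along the first row:
det(xI - A) = + (x + 1)·det([[x + 2, 0], [4, x + 3]]) - (-4)·det([[0, 0], [1, x + 3]]) + (-1)·det([[0, x + 2], [1, 4]]).

Evaluating gives χ_A(x) = x^3 + 6x^2 + 12x + 8 = (x + 2)^3.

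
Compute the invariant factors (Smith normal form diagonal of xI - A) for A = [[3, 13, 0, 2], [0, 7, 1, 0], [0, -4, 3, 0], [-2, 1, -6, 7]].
The Jordan structure of A has elementary divisors (x - 5)^3, (x - 5). Arranging the block sizes at each eigenvalue in decreasing order and taking row products gives the invariant factors.

Invariant factors (smallest first, each dividing the next): x - 5, (x - 5)^3.

Check: the last factor (x - 5)^3 is the minimal polynomial, and the product (x - 5)^4 is the characteristic polynomial.

x - 5, (x - 5)^3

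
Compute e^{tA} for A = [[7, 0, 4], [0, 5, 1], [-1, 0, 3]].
A has Jordan form J = [[5, 1, 0], [0, 5, 1], [0, 0, 5]] with A = PJP^{-1}, so e^{tA} = P e^{tJ} P^{-1}.

For a Jordan block J_k(λ), e^{tJ_k(λ)} = e^{λt} · (I + tN + t^2 N^2/2! + ... + t^{k-1} N^{k-1}/(k-1)!) where N is the nilpotent superdiagonal part.

Assembling the blocks and conjugating back gives the entries of e^{tA} as shown above.

e^{tA} = [[(2*t + 1)*e^{5*t}, 0, 4*t*e^{5*t}], [-t^2*e^{5*t}/2, e^{5*t}, t*(1 - t)*e^{5*t}], [-t*e^{5*t}, 0, (1 - 2*t)*e^{5*t}]]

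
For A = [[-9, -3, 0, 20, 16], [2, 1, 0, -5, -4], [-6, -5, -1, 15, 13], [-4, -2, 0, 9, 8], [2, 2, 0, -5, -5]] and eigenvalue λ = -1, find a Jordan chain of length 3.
v_1 = [[-2, 0, 0, -1, 0]]^T, v_2 = [[-4, 1, -3, -2, 1]]^T, v_3 = [[5, 0, 2, 2, 0]]^T

We seek v_1 ∈ ker((A + I)^3) \ ker((A + I)^2), then set v_{i+1} = (A + I) v_i.

One such chain is v_1 = [[-2, 0, 0, -1, 0]]^T, v_2 = [[-4, 1, -3, -2, 1]]^T, v_3 = [[5, 0, 2, 2, 0]]^T. Check: (A + I) v_3 = [[0, 0, 0, 0, 0]]^T = 0.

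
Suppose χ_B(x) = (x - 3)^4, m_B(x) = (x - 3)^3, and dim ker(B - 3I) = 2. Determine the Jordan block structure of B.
Jordan blocks: (3, 3), (3, 1)

λ = 3: algebraic multiplicity 4 (exponent in χ_B), largest block size 3 (exponent in m_B), 2 blocks (geometric multiplicity). These force block sizes [3, 1].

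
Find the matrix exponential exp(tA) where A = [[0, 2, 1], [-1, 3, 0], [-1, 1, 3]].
A has Jordan form J = [[2, 1, 0], [0, 2, 1], [0, 0, 2]] with A = PJP^{-1}, so e^{tA} = P e^{tJ} P^{-1}.

For a Jordan block J_k(λ), e^{tJ_k(λ)} = e^{λt} · (I + tN + t^2 N^2/2! + ... + t^{k-1} N^{k-1}/(k-1)!) where N is the nilpotent superdiagonal part.

Assembling the blocks and conjugating back gives the entries of e^{tA} as shown above.

e^{tA} = [[(t^2 - 4*t + 2)*e^{2*t}/2, t*(4 - t)*e^{2*t}/2, t*(2 - t)*e^{2*t}/2], [t*(t - 2)*e^{2*t}/2, (-t^2/2 + t + 1)*e^{2*t}, -t^2*e^{2*t}/2], [-t*e^{2*t}, t*e^{2*t}, (t + 1)*e^{2*t}]]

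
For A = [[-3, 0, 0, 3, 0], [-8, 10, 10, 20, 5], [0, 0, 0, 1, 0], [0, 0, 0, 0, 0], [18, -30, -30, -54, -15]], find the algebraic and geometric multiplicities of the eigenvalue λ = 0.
algebraic multiplicity 3, geometric multiplicity 2

The characteristic polynomial is x^3(x + 3)(x + 5), so the factor x appears with exponent 3: the algebraic multiplicity is 3.

rank(A) = 3, so the eigenspace has dimension 5 - 3 = 2: the geometric multiplicity is 2.

Since 2 < 3, A is not diagonalizable.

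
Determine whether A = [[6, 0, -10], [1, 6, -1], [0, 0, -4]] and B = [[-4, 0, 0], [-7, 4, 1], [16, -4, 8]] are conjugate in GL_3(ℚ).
Two matrices over a field are similar if and only if they have the same invariant factors.

Both A and B have characteristic polynomial (x - 6)^2(x + 4) and minimal polynomial (x - 6)^2(x + 4). Computing further, both have invariant factors (x - 6)^2(x + 4). Hence A and B are similar.

Yes.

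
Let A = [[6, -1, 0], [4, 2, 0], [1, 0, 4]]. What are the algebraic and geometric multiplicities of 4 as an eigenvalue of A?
The characteristic polynomial is (x - 4)^3, so the factor x - 4 appears with exponent 3: the algebraic multiplicity is 3.

rank(A - 4I) = 2, so the eigenspace has dimension 3 - 2 = 1: the geometric multiplicity is 1.

Since 1 < 3, A is not diagonalizable.

algebraic multiplicity 3, geometric multiplicity 1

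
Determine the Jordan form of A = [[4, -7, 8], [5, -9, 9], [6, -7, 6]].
The characteristic polynomial is det(xI - A) = (x - 5)(x + 2)^2, so the eigenvalues are -2 (algebraic multiplicity 2), 5 (algebraic multiplicity 1).

For λ = -2: rank(A + 2I) = 2, rank((A + 2I)^2) = 1. The eigenspace has dimension 3 - 2 = 1, so there is 1 Jordan block; the rank sequence gives block sizes [2].

For λ = 5: algebraic multiplicity 1 gives one 1×1 block.

Assembling the blocks gives the Jordan form J above.

J = [[-2, 1, 0], [0, -2, 0], [0, 0, 5]]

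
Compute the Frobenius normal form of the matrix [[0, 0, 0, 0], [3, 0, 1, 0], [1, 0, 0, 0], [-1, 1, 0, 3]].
The invariant factors of A (the non-unit diagonal entries of the Smith normal form of xI - A over ℚ[x]) are x^3(x - 3), each dividing the next. The characteristic polynomial is their product, x^3(x - 3).

The rational canonical form is the block-diagonal matrix of companion matrices C(f_i):
R = [[0, 0, 0, 0], [1, 0, 0, 0], [0, 1, 0, 0], [0, 0, 1, 3]].

R = [[0, 0, 0, 0], [1, 0, 0, 0], [0, 1, 0, 0], [0, 0, 1, 3]]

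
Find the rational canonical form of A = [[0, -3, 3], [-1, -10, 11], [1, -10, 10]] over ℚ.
R = [[0, 0, -3], [1, 0, -4], [0, 1, 0]]

The invariant factors of A (the non-unit diagonal entries of the Smith normal form of xI - A over ℚ[x]) are x^3 + 4x + 3, each dividing the next. The characteristic polynomial is their product, x^3 + 4x + 3.

The rational canonical form is the block-diagonal matrix of companion matrices C(f_i):
R = [[0, 0, -3], [1, 0, -4], [0, 1, 0]].

Note the characteristic polynomial does not split into linear factors over ℚ, so A has no Jordan form over ℚ; the rational canonical form exists over any field.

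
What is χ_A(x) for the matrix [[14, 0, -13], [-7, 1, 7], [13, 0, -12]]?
χ_A(x) = (x - 1)^3

xI - A = [[x - 14, 0, 13], [7, x - 1, -7], [-13, 0, x + 12]].

Expanding det(xI - A) along the first row:
det(xI - A) = + (x - 14)·det([[x - 1, -7], [0, x + 12]]) - (0)·det([[7, -7], [-13, x + 12]]) + (13)·det([[7, x - 1], [-13, 0]]).

Evaluating gives χ_A(x) = x^3 - 3x^2 + 3x - 1 = (x - 1)^3.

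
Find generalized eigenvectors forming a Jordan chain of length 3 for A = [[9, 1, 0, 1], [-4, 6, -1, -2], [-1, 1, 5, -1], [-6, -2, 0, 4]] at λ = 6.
v_1 = [[0, 1, 0, 0]]^T, v_2 = [[1, 0, 1, -2]]^T, v_3 = [[1, -1, 0, -2]]^T

We seek v_1 ∈ ker((A - 6I)^3) \ ker((A - 6I)^2), then set v_{i+1} = (A - 6I) v_i.

One such chain is v_1 = [[0, 1, 0, 0]]^T, v_2 = [[1, 0, 1, -2]]^T, v_3 = [[1, -1, 0, -2]]^T. Check: (A - 6I) v_3 = [[0, 0, 0, 0]]^T = 0.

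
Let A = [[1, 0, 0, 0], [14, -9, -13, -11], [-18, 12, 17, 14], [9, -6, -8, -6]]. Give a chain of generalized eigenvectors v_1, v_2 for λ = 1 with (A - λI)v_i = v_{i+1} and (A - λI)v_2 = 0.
v_1 = [[0, -1, 1, 0]]^T, v_2 = [[0, -3, 4, -2]]^T

We seek v_1 ∈ ker((A - I)^2) \ ker(A - I), then set v_{i+1} = (A - I) v_i.

One such chain is v_1 = [[0, -1, 1, 0]]^T, v_2 = [[0, -3, 4, -2]]^T. Check: (A - I) v_2 = [[0, 0, 0, 0]]^T = 0.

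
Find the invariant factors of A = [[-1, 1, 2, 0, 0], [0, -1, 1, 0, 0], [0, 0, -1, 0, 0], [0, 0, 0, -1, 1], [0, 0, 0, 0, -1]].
The Jordan structure of A has elementary divisors (x + 1)^3, (x + 1)^2. Arranging the block sizes at each eigenvalue in decreasing order and taking row products gives the invariant factors.

Invariant factors (smallest first, each dividing the next): (x + 1)^2, (x + 1)^3.

Check: the last factor (x + 1)^3 is the minimal polynomial, and the product (x + 1)^5 is the characteristic polynomial.

(x + 1)^2, (x + 1)^3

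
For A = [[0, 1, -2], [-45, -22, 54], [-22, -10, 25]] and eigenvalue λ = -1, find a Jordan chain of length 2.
v_1 = [[0, 5, 2]]^T, v_2 = [[1, 3, 2]]^T

We seek v_1 ∈ ker((A + I)^2) \ ker(A + I), then set v_{i+1} = (A + I) v_i.

One such chain is v_1 = [[0, 5, 2]]^T, v_2 = [[1, 3, 2]]^T. Check: (A + I) v_2 = [[0, 0, 0]]^T = 0.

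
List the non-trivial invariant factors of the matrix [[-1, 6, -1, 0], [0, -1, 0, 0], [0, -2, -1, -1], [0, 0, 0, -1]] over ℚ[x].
The Jordan structure of A has elementary divisors (x + 1)^3, (x + 1). Arranging the block sizes at each eigenvalue in decreasing order and taking row products gives the invariant factors.

Invariant factors (smallest first, each dividing the next): x + 1, (x + 1)^3.

Check: the last factor (x + 1)^3 is the minimal polynomial, and the product (x + 1)^4 is the characteristic polynomial.

x + 1, (x + 1)^3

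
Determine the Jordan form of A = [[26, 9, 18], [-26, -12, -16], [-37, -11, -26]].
The characteristic polynomial is det(xI - A) = (x + 4)^3, so the eigenvalues are -4 (algebraic multiplicity 3).

For λ = -4: rank(A + 4I) = 2, rank((A + 4I)^2) = 1, rank((A + 4I)^3) = 0. The eigenspace has dimension 3 - 2 = 1, so there is 1 Jordan block; the rank sequence gives block sizes [3].

Assembling the blocks gives the Jordan form J above.

J = [[-4, 1, 0], [0, -4, 1], [0, 0, -4]]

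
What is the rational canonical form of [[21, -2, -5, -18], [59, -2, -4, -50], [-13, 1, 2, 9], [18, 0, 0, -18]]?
R = [[0, 0, 0, -18], [1, 0, 0, 3], [0, 1, 0, 1], [0, 0, 1, 3]]

The invariant factors of A (the non-unit diagonal entries of the Smith normal form of xI - A over ℚ[x]) are (x - 3)(x - 2)(x^2 + 2x + 3), each dividing the next. The characteristic polynomial is their product, (x - 3)(x - 2)(x^2 + 2x + 3).

The rational canonical form is the block-diagonal matrix of companion matrices C(f_i):
R = [[0, 0, 0, -18], [1, 0, 0, 3], [0, 1, 0, 1], [0, 0, 1, 3]].

Note the characteristic polynomial does not split into linear factors over ℚ, so A has no Jordan form over ℚ; the rational canonical form exists over any field.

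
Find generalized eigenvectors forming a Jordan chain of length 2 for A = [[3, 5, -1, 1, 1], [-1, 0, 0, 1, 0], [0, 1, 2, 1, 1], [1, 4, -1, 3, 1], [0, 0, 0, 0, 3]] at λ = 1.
v_1 = [[3, -1, 0, 1, 0]]^T, v_2 = [[2, -1, 0, 1, 0]]^T

We seek v_1 ∈ ker((A - I)^2) \ ker(A - I), then set v_{i+1} = (A - I) v_i.

One such chain is v_1 = [[3, -1, 0, 1, 0]]^T, v_2 = [[2, -1, 0, 1, 0]]^T. Check: (A - I) v_2 = [[0, 0, 0, 0, 0]]^T = 0.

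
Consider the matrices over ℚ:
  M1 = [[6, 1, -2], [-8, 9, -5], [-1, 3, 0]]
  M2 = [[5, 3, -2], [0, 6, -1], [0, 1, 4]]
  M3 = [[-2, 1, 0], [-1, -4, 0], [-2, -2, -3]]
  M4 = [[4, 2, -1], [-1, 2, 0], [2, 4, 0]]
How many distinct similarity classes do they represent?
Characteristic polynomials: χ_{M1} = (x - 5)^3, χ_{M2} = (x - 5)^3, χ_{M3} = (x + 3)^3, χ_{M4} = (x - 2)^3.

{M1, M2}: invariant factors (x - 5)^3.

{M3}: invariant factors x + 3, (x + 3)^2.

{M4}: invariant factors (x - 2)^3.

Matrices are similar if and only if their invariant-factor lists agree; the partition into similarity classes is {M1, M2}, {M3}, {M4}.

3 classes: {M1, M2}, {M3}, {M4}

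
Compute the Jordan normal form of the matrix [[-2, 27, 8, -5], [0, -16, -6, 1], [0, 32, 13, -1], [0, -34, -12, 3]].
The characteristic polynomial is det(xI - A) = (x - 1)^2(x + 2)^2, so the eigenvalues are -2 (algebraic multiplicity 2), 1 (algebraic multiplicity 2).

For λ = -2: rank(A + 2I) = 3, rank((A + 2I)^2) = 2. The eigenspace has dimension 4 - 3 = 1, so there is 1 Jordan block; the rank sequence gives block sizes [2].

For λ = 1: rank(A - I) = 3, rank((A - I)^2) = 2. The eigenspace has dimension 4 - 3 = 1, so there is 1 Jordan block; the rank sequence gives block sizes [2].

Assembling the blocks gives the Jordan form J above.

J = [[-2, 1, 0, 0], [0, -2, 0, 0], [0, 0, 1, 1], [0, 0, 0, 1]]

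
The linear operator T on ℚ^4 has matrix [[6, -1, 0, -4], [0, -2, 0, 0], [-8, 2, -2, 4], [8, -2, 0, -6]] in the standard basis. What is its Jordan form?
The characteristic polynomial is det(xI - A) = (x - 2)(x + 2)^3, so the eigenvalues are -2 (algebraic multiplicity 3), 2 (algebraic multiplicity 1).

For λ = -2: rank(A + 2I) = 2, rank((A + 2I)^2) = 1. The eigenspace has dimension 4 - 2 = 2, so there are 2 Jordan blocks; the rank sequence gives block sizes [2, 1].

For λ = 2: algebraic multiplicity 1 gives one 1×1 block.

Assembling the blocks gives the Jordan form J above.

J = [[-2, 1, 0, 0], [0, -2, 0, 0], [0, 0, -2, 0], [0, 0, 0, 2]]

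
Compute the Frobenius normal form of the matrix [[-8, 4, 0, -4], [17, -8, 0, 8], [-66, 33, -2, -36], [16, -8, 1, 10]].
R = [[0, 0, 0, -4], [1, 0, 0, 16], [0, 1, 0, -12], [0, 0, 1, -8]]

The invariant factors of A (the non-unit diagonal entries of the Smith normal form of xI - A over ℚ[x]) are (x^2 + 4x - 2)^2, each dividing the next. The characteristic polynomial is their product, (x^2 + 4x - 2)^2.

The rational canonical form is the block-diagonal matrix of companion matrices C(f_i):
R = [[0, 0, 0, -4], [1, 0, 0, 16], [0, 1, 0, -12], [0, 0, 1, -8]].

Note the characteristic polynomial does not split into linear factors over ℚ, so A has no Jordan form over ℚ; the rational canonical form exists over any field.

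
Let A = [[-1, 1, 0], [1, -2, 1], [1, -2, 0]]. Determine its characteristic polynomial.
χ_A(x) = (x + 1)^3

xI - A = [[x + 1, -1, 0], [-1, x + 2, -1], [-1, 2, x]].

Expanding det(xI - A) along the first row:
det(xI - A) = + (x + 1)·det([[x + 2, -1], [2, x]]) - (-1)·det([[-1, -1], [-1, x]]) + (0)·det([[-1, x + 2], [-1, 2]]).

Evaluating gives χ_A(x) = x^3 + 3x^2 + 3x + 1 = (x + 1)^3.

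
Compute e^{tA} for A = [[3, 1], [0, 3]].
e^{tA} = [[e^{3*t}, t*e^{3*t}], [0, e^{3*t}]]

A has Jordan form J = [[3, 1], [0, 3]] with A = PJP^{-1}, so e^{tA} = P e^{tJ} P^{-1}.

For a Jordan block J_k(λ), e^{tJ_k(λ)} = e^{λt} · (I + tN + t^2 N^2/2! + ... + t^{k-1} N^{k-1}/(k-1)!) where N is the nilpotent superdiagonal part.

Assembling the blocks and conjugating back gives the entries of e^{tA} as shown above.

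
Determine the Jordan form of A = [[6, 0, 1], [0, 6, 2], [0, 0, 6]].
The characteristic polynomial is det(xI - A) = (x - 6)^3, so the eigenvalues are 6 (algebraic multiplicity 3).

For λ = 6: rank(A - 6I) = 1, rank((A - 6I)^2) = 0. The eigenspace has dimension 3 - 1 = 2, so there are 2 Jordan blocks; the rank sequence gives block sizes [2, 1].

Assembling the blocks gives the Jordan form J above.

J = [[6, 1, 0], [0, 6, 0], [0, 0, 6]]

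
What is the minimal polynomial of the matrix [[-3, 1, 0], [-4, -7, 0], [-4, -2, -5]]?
m_A(x) = (x + 5)^2

The characteristic polynomial factors as (x + 5)^3. The minimal polynomial is ∏(x - λ)^{k_λ} where k_λ is the size of the largest Jordan block at λ.

For λ = -5: rank(A + 5I) = 1, and the largest Jordan block has size 2 (the smallest k with rank((A + 5I)^k) = rank((A + 5I)^(k+1))).

So m_A(x) = (x + 5)^2.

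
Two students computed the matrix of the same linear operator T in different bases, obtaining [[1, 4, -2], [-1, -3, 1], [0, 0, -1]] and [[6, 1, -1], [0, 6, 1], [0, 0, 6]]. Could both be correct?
trace(A) = -3 but trace(B) = 18. The trace is a similarity invariant, so A and B are not similar.

No.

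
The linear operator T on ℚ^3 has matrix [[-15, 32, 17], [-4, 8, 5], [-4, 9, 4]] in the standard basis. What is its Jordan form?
The characteristic polynomial is det(xI - A) = (x + 1)^3, so the eigenvalues are -1 (algebraic multiplicity 3).

For λ = -1: rank(A + I) = 2, rank((A + I)^2) = 1, rank((A + I)^3) = 0. The eigenspace has dimension 3 - 2 = 1, so there is 1 Jordan block; the rank sequence gives block sizes [3].

Assembling the blocks gives the Jordan form J above.

J = [[-1, 1, 0], [0, -1, 1], [0, 0, -1]]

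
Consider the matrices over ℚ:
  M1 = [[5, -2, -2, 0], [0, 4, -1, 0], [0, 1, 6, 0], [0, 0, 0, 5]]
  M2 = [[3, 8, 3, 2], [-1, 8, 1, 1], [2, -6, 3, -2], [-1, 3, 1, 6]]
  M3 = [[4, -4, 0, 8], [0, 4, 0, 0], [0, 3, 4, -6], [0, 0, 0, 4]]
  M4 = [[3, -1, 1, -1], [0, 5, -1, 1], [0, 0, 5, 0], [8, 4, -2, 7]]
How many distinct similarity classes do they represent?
Characteristic polynomials: χ_{M1} = (x - 5)^4, χ_{M2} = (x - 5)^4, χ_{M3} = (x - 4)^4, χ_{M4} = (x - 5)^4.

{M1}: invariant factors x - 5, x - 5, (x - 5)^2.

{M2, M4}: invariant factors x - 5, (x - 5)^3.

{M3}: invariant factors x - 4, x - 4, (x - 4)^2.

Matrices are similar if and only if their invariant-factor lists agree; the partition into similarity classes is {M1}, {M2, M4}, {M3}.

3 classes: {M1}, {M2, M4}, {M3}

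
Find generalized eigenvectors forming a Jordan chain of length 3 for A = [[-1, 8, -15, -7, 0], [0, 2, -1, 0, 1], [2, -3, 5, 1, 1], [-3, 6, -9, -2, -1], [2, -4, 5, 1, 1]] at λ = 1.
v_1 = [[4, 0, -3, 5, -3]]^T, v_2 = [[2, 0, -2, 3, -2]]^T, v_3 = [[5, 0, -3, 5, -3]]^T

We seek v_1 ∈ ker((A - I)^3) \ ker((A - I)^2), then set v_{i+1} = (A - I) v_i.

One such chain is v_1 = [[4, 0, -3, 5, -3]]^T, v_2 = [[2, 0, -2, 3, -2]]^T, v_3 = [[5, 0, -3, 5, -3]]^T. Check: (A - I) v_3 = [[0, 0, 0, 0, 0]]^T = 0.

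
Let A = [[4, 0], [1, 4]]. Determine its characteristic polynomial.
χ_A(x) = (x - 4)^2

xI - A = [[x - 4, 0], [-1, x - 4]].

Expanding det(xI - A) along the first row:
det(xI - A) = + (x - 4)·det([[x - 4]]) - (0)·det([[-1]]).

Evaluating gives χ_A(x) = x^2 - 8x + 16 = (x - 4)^2.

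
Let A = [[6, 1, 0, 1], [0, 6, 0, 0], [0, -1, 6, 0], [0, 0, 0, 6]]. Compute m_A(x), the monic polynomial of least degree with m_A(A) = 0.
m_A(x) = (x - 6)^2

The characteristic polynomial factors as (x - 6)^4. The minimal polynomial is ∏(x - λ)^{k_λ} where k_λ is the size of the largest Jordan block at λ.

For λ = 6: rank(A - 6I) = 2, and the largest Jordan block has size 2 (the smallest k with rank((A - 6I)^k) = rank((A - 6I)^(k+1))).

So m_A(x) = (x - 6)^2.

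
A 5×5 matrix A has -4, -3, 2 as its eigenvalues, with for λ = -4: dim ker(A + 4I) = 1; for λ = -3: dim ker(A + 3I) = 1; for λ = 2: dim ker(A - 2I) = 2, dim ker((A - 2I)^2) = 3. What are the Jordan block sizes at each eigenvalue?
λ = -4: successive nullity increments [1] count blocks of size ≥ k; block sizes are [1].
λ = -3: successive nullity increments [1] count blocks of size ≥ k; block sizes are [1].
λ = 2: successive nullity increments [2, 1] count blocks of size ≥ k; block sizes are [2, 1].

Jordan blocks: (-4, 1), (-3, 1), (2, 2), (2, 1)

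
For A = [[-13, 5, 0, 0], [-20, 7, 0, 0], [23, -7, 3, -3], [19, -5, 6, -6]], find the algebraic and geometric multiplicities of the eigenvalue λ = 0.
algebraic multiplicity 1, geometric multiplicity 1

The characteristic polynomial is x(x + 3)^3, so the factor x appears with exponent 1: the algebraic multiplicity is 1.

rank(A) = 3, so the eigenspace has dimension 4 - 3 = 1: the geometric multiplicity is 1.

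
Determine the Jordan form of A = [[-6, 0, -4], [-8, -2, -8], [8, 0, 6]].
The characteristic polynomial is det(xI - A) = (x - 2)(x + 2)^2, so the eigenvalues are -2 (algebraic multiplicity 2), 2 (algebraic multiplicity 1).

For λ = -2: rank(A + 2I) = 1. The eigenspace has dimension 3 - 1 = 2, so there are 2 Jordan blocks; the rank sequence gives block sizes [1, 1].

For λ = 2: algebraic multiplicity 1 gives one 1×1 block.

Assembling the blocks gives the Jordan form J above.

J = [[-2, 0, 0], [0, -2, 0], [0, 0, 2]]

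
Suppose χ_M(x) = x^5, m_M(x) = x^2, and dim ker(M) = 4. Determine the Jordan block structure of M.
Jordan blocks: (0, 2), (0, 1), (0, 1), (0, 1)

λ = 0: algebraic multiplicity 5 (exponent in χ_M), largest block size 2 (exponent in m_M), 4 blocks (geometric multiplicity). These force block sizes [2, 1, 1, 1].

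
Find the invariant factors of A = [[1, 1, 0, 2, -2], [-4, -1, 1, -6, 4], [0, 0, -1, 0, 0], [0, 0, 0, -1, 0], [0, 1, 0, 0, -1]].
The Jordan structure of A has elementary divisors (x + 1)^3, (x + 1), (x - 1). Arranging the block sizes at each eigenvalue in decreasing order and taking row products gives the invariant factors.

Invariant factors (smallest first, each dividing the next): x + 1, (x - 1)(x + 1)^3.

Check: the last factor (x - 1)(x + 1)^3 is the minimal polynomial, and the product (x - 1)(x + 1)^4 is the characteristic polynomial.

x + 1, (x - 1)(x + 1)^3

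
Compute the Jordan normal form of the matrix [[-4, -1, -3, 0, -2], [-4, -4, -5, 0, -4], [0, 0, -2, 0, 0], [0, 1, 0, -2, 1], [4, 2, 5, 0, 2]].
The characteristic polynomial is det(xI - A) = (x + 2)^5, so the eigenvalues are -2 (algebraic multiplicity 5).

For λ = -2: rank(A + 2I) = 3, rank((A + 2I)^2) = 1, rank((A + 2I)^3) = 0. The eigenspace has dimension 5 - 3 = 2, so there are 2 Jordan blocks; the rank sequence gives block sizes [3, 2].

Assembling the blocks gives the Jordan form J above.

J = [[-2, 1, 0, 0, 0], [0, -2, 1, 0, 0], [0, 0, -2, 0, 0], [0, 0, 0, -2, 1], [0, 0, 0, 0, -2]]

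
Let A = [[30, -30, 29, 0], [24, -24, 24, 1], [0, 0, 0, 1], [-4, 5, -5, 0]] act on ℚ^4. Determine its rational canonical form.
R = [[0, 0, 0, -24], [1, 0, 0, 4], [0, 1, 0, 0], [0, 0, 1, 6]]

The invariant factors of A (the non-unit diagonal entries of the Smith normal form of xI - A over ℚ[x]) are (x - 6)(x^3 - 4), each dividing the next. The characteristic polynomial is their product, (x - 6)(x^3 - 4).

The rational canonical form is the block-diagonal matrix of companion matrices C(f_i):
R = [[0, 0, 0, -24], [1, 0, 0, 4], [0, 1, 0, 0], [0, 0, 1, 6]].

Note the characteristic polynomial does not split into linear factors over ℚ, so A has no Jordan form over ℚ; the rational canonical form exists over any field.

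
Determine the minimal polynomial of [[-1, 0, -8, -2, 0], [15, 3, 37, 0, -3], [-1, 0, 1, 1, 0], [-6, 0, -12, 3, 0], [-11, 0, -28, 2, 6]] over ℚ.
The characteristic polynomial factors as (x - 6)(x - 3)^3(x + 3). The minimal polynomial is ∏(x - λ)^{k_λ} where k_λ is the size of the largest Jordan block at λ.

For λ = -3: rank(A + 3I) = 4, and the largest Jordan block has size 1 (the smallest k with rank((A + 3I)^k) = rank((A + 3I)^(k+1))).
For λ = 3: rank(A - 3I) = 4, and the largest Jordan block has size 3 (the smallest k with rank((A - 3I)^k) = rank((A - 3I)^(k+1))).
For λ = 6: rank(A - 6I) = 4, and the largest Jordan block has size 1 (the smallest k with rank((A - 6I)^k) = rank((A - 6I)^(k+1))).

So m_A(x) = (x - 6)(x - 3)^3(x + 3).

m_A(x) = (x - 6)(x - 3)^3(x + 3)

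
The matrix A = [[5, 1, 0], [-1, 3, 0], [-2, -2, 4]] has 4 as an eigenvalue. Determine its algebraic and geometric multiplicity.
algebraic multiplicity 3, geometric multiplicity 2

The characteristic polynomial is (x - 4)^3, so the factor x - 4 appears with exponent 3: the algebraic multiplicity is 3.

rank(A - 4I) = 1, so the eigenspace has dimension 3 - 1 = 2: the geometric multiplicity is 2.

Since 2 < 3, A is not diagonalizable.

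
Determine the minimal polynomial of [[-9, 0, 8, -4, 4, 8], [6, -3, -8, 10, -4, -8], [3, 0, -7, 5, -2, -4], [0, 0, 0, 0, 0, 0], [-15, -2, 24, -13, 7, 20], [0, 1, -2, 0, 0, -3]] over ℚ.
The characteristic polynomial factors as x(x + 3)^5. The minimal polynomial is ∏(x - λ)^{k_λ} where k_λ is the size of the largest Jordan block at λ.

For λ = -3: rank(A + 3I) = 3, and the largest Jordan block has size 2 (the smallest k with rank((A + 3I)^k) = rank((A + 3I)^(k+1))).
For λ = 0: rank(A) = 5, and the largest Jordan block has size 1 (the smallest k with rank(A^k) = rank(A^(k+1))).

So m_A(x) = x(x + 3)^2.

m_A(x) = x(x + 3)^2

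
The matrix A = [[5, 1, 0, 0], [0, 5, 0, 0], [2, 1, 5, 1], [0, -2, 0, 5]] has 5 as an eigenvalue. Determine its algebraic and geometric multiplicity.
The characteristic polynomial is (x - 5)^4, so the factor x - 5 appears with exponent 4: the algebraic multiplicity is 4.

rank(A - 5I) = 2, so the eigenspace has dimension 4 - 2 = 2: the geometric multiplicity is 2.

Since 2 < 4, A is not diagonalizable.

algebraic multiplicity 4, geometric multiplicity 2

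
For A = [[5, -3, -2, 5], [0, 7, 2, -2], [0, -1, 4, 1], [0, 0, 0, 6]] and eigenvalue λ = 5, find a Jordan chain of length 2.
We seek v_1 ∈ ker((A - 5I)^2) \ ker(A - 5I), then set v_{i+1} = (A - 5I) v_i.

One such chain is v_1 = [[4, -1, 1, 0]]^T, v_2 = [[1, 0, 0, 0]]^T. Check: (A - 5I) v_2 = [[0, 0, 0, 0]]^T = 0.

v_1 = [[4, -1, 1, 0]]^T, v_2 = [[1, 0, 0, 0]]^T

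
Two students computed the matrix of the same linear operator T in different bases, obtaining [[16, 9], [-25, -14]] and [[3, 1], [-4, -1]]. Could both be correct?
Yes.

Two matrices over a field are similar if and only if they have the same invariant factors.

Both A and B have characteristic polynomial (x - 1)^2 and minimal polynomial (x - 1)^2. Computing further, both have invariant factors (x - 1)^2. Hence A and B are similar.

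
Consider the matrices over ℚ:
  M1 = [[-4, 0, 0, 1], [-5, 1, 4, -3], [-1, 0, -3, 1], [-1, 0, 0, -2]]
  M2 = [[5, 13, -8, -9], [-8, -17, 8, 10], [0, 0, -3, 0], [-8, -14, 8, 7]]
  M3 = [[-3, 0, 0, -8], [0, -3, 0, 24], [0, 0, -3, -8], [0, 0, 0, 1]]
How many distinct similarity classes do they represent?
Characteristic polynomials: χ_{M1} = (x - 1)(x + 3)^3, χ_{M2} = (x - 1)(x + 3)^3, χ_{M3} = (x - 1)(x + 3)^3.

{M1, M2}: invariant factors x + 3, (x - 1)(x + 3)^2.

{M3}: invariant factors x + 3, x + 3, (x - 1)(x + 3).

Matrices are similar if and only if their invariant-factor lists agree; the partition into similarity classes is {M1, M2}, {M3}.

2 classes: {M1, M2}, {M3}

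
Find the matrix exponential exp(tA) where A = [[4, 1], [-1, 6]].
A has Jordan form J = [[5, 1], [0, 5]] with A = PJP^{-1}, so e^{tA} = P e^{tJ} P^{-1}.

For a Jordan block J_k(λ), e^{tJ_k(λ)} = e^{λt} · (I + tN + t^2 N^2/2! + ... + t^{k-1} N^{k-1}/(k-1)!) where N is the nilpotent superdiagonal part.

Assembling the blocks and conjugating back gives the entries of e^{tA} as shown above.

e^{tA} = [[(1 - t)*e^{5*t}, t*e^{5*t}], [-t*e^{5*t}, (t + 1)*e^{5*t}]]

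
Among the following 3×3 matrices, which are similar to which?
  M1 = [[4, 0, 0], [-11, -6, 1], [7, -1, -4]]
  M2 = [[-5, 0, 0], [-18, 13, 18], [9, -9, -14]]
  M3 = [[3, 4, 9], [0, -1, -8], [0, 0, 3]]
Characteristic polynomials: χ_{M1} = (x - 4)(x + 5)^2, χ_{M2} = (x - 4)(x + 5)^2, χ_{M3} = (x - 3)^2(x + 1).

{M1}: invariant factors (x - 4)(x + 5)^2.

{M2}: invariant factors x + 5, (x - 4)(x + 5).

{M3}: invariant factors (x - 3)^2(x + 1).

Matrices are similar if and only if their invariant-factor lists agree; the partition into similarity classes is {M1}, {M2}, {M3}.

3 classes: {M1}, {M2}, {M3}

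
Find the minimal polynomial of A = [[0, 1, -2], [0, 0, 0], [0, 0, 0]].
The characteristic polynomial factors as x^3. The minimal polynomial is ∏(x - λ)^{k_λ} where k_λ is the size of the largest Jordan block at λ.

For λ = 0: rank(A) = 1, and the largest Jordan block has size 2 (the smallest k with rank(A^k) = rank(A^(k+1))).

So m_A(x) = x^2.

m_A(x) = x^2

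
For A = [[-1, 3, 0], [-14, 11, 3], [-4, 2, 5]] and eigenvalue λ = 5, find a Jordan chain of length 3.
We seek v_1 ∈ ker((A - 5I)^3) \ ker((A - 5I)^2), then set v_{i+1} = (A - 5I) v_i.

One such chain is v_1 = [[1, 2, 1]]^T, v_2 = [[0, 1, 0]]^T, v_3 = [[3, 6, 2]]^T. Check: (A - 5I) v_3 = [[0, 0, 0]]^T = 0.

v_1 = [[1, 2, 1]]^T, v_2 = [[0, 1, 0]]^T, v_3 = [[3, 6, 2]]^T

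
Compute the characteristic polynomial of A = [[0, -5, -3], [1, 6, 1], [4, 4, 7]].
xI - A = [[x, 5, 3], [-1, x - 6, -1], [-4, -4, x - 7]].

Expanding det(xI - A) along the first row:
det(xI - A) = + (x)·det([[x - 6, -1], [-4, x - 7]]) - (5)·det([[-1, -1], [-4, x - 7]]) + (3)·det([[-1, x - 6], [-4, -4]]).

Evaluating gives χ_A(x) = x^3 - 13x^2 + 55x - 75 = (x - 5)^2(x - 3).

χ_A(x) = (x - 5)^2(x - 3)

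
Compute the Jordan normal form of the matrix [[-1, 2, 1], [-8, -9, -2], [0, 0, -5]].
J = [[-5, 1, 0], [0, -5, 0], [0, 0, -5]]

The characteristic polynomial is det(xI - A) = (x + 5)^3, so the eigenvalues are -5 (algebraic multiplicity 3).

For λ = -5: rank(A + 5I) = 1, rank((A + 5I)^2) = 0. The eigenspace has dimension 3 - 1 = 2, so there are 2 Jordan blocks; the rank sequence gives block sizes [2, 1].

Assembling the blocks gives the Jordan form J above.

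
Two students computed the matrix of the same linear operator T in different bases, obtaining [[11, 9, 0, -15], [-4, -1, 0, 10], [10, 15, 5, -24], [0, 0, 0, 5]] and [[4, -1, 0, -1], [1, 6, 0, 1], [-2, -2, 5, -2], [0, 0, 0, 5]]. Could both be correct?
Both have characteristic polynomial (x - 5)^4 and minimal polynomial (x - 5)^2. But rank(A - 5I) = 2 for A while rank(B - 5I) = 1 for B, so the number of Jordan blocks at λ = 5 differs. A and B are not similar.

No.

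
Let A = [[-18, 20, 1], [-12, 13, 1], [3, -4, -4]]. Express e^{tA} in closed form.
A has Jordan form J = [[-3, 1, 0], [0, -3, 1], [0, 0, -3]] with A = PJP^{-1}, so e^{tA} = P e^{tJ} P^{-1}.

For a Jordan block J_k(λ), e^{tJ_k(λ)} = e^{λt} · (I + tN + t^2 N^2/2! + ... + t^{k-1} N^{k-1}/(k-1)!) where N is the nilpotent superdiagonal part.

Assembling the blocks and conjugating back gives the entries of e^{tA} as shown above.

e^{tA} = [[(-6*t^2 - 15*t + 1)*e^{-3*t}, 4*t*(2*t + 5)*e^{-3*t}, t*(2*t + 1)*e^{-3*t}], [3*t*(-3*t - 8)*e^{-3*t}/2, (6*t^2 + 16*t + 1)*e^{-3*t}, t*(3*t + 2)*e^{-3*t}/2], [3*t*e^{-3*t}, -4*t*e^{-3*t}, (1 - t)*e^{-3*t}]]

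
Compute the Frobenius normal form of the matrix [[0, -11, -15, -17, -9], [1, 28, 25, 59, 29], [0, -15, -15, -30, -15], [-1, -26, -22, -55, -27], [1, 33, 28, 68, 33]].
The invariant factors of A (the non-unit diagonal entries of the Smith normal form of xI - A over ℚ[x]) are x^2 + 2x + 3, (x + 5)(x^2 + 2x + 3), each dividing the next. The characteristic polynomial is their product, (x + 5)(x^2 + 2x + 3)^2.

The rational canonical form is the block-diagonal matrix of companion matrices C(f_i):
R = [[0, -3, 0, 0, 0], [1, -2, 0, 0, 0], [0, 0, 0, 0, -15], [0, 0, 1, 0, -13], [0, 0, 0, 1, -7]].

Note the characteristic polynomial does not split into linear factors over ℚ, so A has no Jordan form over ℚ; the rational canonical form exists over any field.

R = [[0, -3, 0, 0, 0], [1, -2, 0, 0, 0], [0, 0, 0, 0, -15], [0, 0, 1, 0, -13], [0, 0, 0, 1, -7]]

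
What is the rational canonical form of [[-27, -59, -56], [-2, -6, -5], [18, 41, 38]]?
R = [[0, 0, -9], [1, 0, -3], [0, 1, 5]]

The invariant factors of A (the non-unit diagonal entries of the Smith normal form of xI - A over ℚ[x]) are (x - 3)^2(x + 1), each dividing the next. The characteristic polynomial is their product, (x - 3)^2(x + 1).

The rational canonical form is the block-diagonal matrix of companion matrices C(f_i):
R = [[0, 0, -9], [1, 0, -3], [0, 1, 5]].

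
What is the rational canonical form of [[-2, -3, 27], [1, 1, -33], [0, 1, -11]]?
The invariant factors of A (the non-unit diagonal entries of the Smith normal form of xI - A over ℚ[x]) are (x + 2)(x + 5)^2, each dividing the next. The characteristic polynomial is their product, (x + 2)(x + 5)^2.

The rational canonical form is the block-diagonal matrix of companion matrices C(f_i):
R = [[0, 0, -50], [1, 0, -45], [0, 1, -12]].

R = [[0, 0, -50], [1, 0, -45], [0, 1, -12]]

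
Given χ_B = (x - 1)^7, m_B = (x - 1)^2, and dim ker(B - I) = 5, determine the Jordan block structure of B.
λ = 1: algebraic multiplicity 7 (exponent in χ_B), largest block size 2 (exponent in m_B), 5 blocks (geometric multiplicity). These force block sizes [2, 2, 1, 1, 1].

Jordan blocks: (1, 2), (1, 2), (1, 1), (1, 1), (1, 1)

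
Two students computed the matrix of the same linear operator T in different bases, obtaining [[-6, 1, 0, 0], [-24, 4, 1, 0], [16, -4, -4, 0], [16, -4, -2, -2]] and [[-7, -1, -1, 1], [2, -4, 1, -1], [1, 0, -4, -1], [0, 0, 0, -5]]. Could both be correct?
trace(A) = -8 but trace(B) = -20. The trace is a similarity invariant, so A and B are not similar.

No.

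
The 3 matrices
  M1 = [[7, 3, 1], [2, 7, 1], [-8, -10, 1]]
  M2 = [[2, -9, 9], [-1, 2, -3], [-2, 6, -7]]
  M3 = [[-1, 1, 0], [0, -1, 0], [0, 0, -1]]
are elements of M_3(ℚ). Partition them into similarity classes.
2 classes: {M1}, {M2, M3}

Characteristic polynomials: χ_{M1} = (x - 5)^3, χ_{M2} = (x + 1)^3, χ_{M3} = (x + 1)^3.

{M1}: invariant factors (x - 5)^3.

{M2, M3}: invariant factors x + 1, (x + 1)^2.

Matrices are similar if and only if their invariant-factor lists agree; the partition into similarity classes is {M1}, {M2, M3}.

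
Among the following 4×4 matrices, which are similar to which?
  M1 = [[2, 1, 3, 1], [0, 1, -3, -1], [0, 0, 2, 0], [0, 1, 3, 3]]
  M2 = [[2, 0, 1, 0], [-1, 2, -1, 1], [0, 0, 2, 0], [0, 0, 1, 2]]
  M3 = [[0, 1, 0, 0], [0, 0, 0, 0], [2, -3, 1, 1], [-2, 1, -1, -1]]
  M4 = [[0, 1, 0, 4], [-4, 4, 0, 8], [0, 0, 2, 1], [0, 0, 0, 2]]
3 classes: {M1}, {M2, M4}, {M3}

Characteristic polynomials: χ_{M1} = (x - 2)^4, χ_{M2} = (x - 2)^4, χ_{M3} = x^4, χ_{M4} = (x - 2)^4.

{M1}: invariant factors x - 2, x - 2, (x - 2)^2.

{M2, M4}: invariant factors (x - 2)^2, (x - 2)^2.

{M3}: invariant factors x^2, x^2.

Matrices are similar if and only if their invariant-factor lists agree; the partition into similarity classes is {M1}, {M2, M4}, {M3}.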